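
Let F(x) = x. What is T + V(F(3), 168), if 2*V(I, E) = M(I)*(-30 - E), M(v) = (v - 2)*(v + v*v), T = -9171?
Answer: -10359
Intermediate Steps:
M(v) = (-2 + v)*(v + v**2)
V(I, E) = I*(-30 - E)*(-2 + I**2 - I)/2 (V(I, E) = ((I*(-2 + I**2 - I))*(-30 - E))/2 = (I*(-30 - E)*(-2 + I**2 - I))/2 = I*(-30 - E)*(-2 + I**2 - I)/2)
T + V(F(3), 168) = -9171 + (1/2)*3*(30 + 168)*(2 + 3 - 1*3**2) = -9171 + (1/2)*3*198*(2 + 3 - 1*9) = -9171 + (1/2)*3*198*(2 + 3 - 9) = -9171 + (1/2)*3*198*(-4) = -9171 - 1188 = -10359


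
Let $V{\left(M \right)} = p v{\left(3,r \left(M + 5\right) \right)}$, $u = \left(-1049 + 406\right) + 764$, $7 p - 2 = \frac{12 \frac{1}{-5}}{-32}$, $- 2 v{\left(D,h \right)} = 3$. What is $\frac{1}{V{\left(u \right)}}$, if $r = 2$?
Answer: $- \frac{560}{249} \approx -2.249$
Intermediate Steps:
$v{\left(D,h \right)} = - \frac{3}{2}$ ($v{\left(D,h \right)} = \left(- \frac{1}{2}\right) 3 = - \frac{3}{2}$)
$p = \frac{83}{280}$ ($p = \frac{2}{7} + \frac{\frac{12}{-5} \frac{1}{-32}}{7} = \frac{2}{7} + \frac{12 \left(- \frac{1}{5}\right) \left(- \frac{1}{32}\right)}{7} = \frac{2}{7} + \frac{\left(- \frac{12}{5}\right) \left(- \frac{1}{32}\right)}{7} = \frac{2}{7} + \frac{1}{7} \cdot \frac{3}{40} = \frac{2}{7} + \frac{3}{280} = \frac{83}{280} \approx 0.29643$)
$u = 121$ ($u = -643 + 764 = 121$)
$V{\left(M \right)} = - \frac{249}{560}$ ($V{\left(M \right)} = \frac{83}{280} \left(- \frac{3}{2}\right) = - \frac{249}{560}$)
$\frac{1}{V{\left(u \right)}} = \frac{1}{- \frac{249}{560}} = - \frac{560}{249}$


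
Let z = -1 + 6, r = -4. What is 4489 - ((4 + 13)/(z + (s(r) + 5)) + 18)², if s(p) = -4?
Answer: 145979/36 ≈ 4055.0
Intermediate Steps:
z = 5
4489 - ((4 + 13)/(z + (s(r) + 5)) + 18)² = 4489 - ((4 + 13)/(5 + (-4 + 5)) + 18)² = 4489 - (17/(5 + 1) + 18)² = 4489 - (17/6 + 18)² = 4489 - (125/6)² = 4489 - 1*15625/36 = 4489 - 15625/36 = 145979/36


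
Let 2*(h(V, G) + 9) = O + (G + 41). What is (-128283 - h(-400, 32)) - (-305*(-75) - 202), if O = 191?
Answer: -151079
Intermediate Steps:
h(V, G) = 107 + G/2 (h(V, G) = -9 + (191 + (G + 41))/2 = -9 + (191 + (41 + G))/2 = -9 + (232 + G)/2 = -9 + (116 + G/2) = 107 + G/2)
(-128283 - h(-400, 32)) - (-305*(-75) - 202) = (-128283 - (107 + (½)*32)) - (-305*(-75) - 202) = (-128283 - (107 + 16)) - (22875 - 202) = (-128283 - 1*123) - 1*22673 = (-128283 - 123) - 22673 = -128406 - 22673 = -151079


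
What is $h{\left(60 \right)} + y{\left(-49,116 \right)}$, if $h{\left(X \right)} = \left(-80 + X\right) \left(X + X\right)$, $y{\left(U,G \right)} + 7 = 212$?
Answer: $-2195$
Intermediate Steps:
$y{\left(U,G \right)} = 205$ ($y{\left(U,G \right)} = -7 + 212 = 205$)
$h{\left(X \right)} = 2 X \left(-80 + X\right)$ ($h{\left(X \right)} = \left(-80 + X\right) 2 X = 2 X \left(-80 + X\right)$)
$h{\left(60 \right)} + y{\left(-49,116 \right)} = 2 \cdot 60 \left(-80 + 60\right) + 205 = 2 \cdot 60 \left(-20\right) + 205 = -2400 + 205 = -2195$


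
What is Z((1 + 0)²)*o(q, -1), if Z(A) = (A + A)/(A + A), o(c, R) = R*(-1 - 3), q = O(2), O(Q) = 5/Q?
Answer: 4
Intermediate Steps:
q = 5/2 ≈ 2.5000
o(c, R) = -4*R (o(c, R) = R*(-4) = -4*R)
Z(A) = 1 (Z(A) = (2*A)/((2*A)) = (2*A)*(1/(2*A)) = 1)
Z((1 + 0)²)*o(q, -1) = 1*(-4*(-1)) = 1*4 = 4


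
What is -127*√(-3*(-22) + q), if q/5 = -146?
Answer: -254*I*√166 ≈ -3272.6*I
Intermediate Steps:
q = -730 (q = 5*(-146) = -730)
-127*√(-3*(-22) + q) = -127*√(-3*(-22) - 730) = -127*√(66 - 730) = -254*I*√166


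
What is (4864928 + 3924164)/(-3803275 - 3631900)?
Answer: -8789092/7435175 ≈ -1.1821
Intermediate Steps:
(4864928 + 3924164)/(-3803275 - 3631900) = 8789092/(-7435175) = 8789092*(-1/7435175) = -8789092/7435175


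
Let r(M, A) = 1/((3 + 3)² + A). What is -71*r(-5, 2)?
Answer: -71/38 ≈ -1.8684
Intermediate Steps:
r(M, A) = 1/(36 + A) (r(M, A) = 1/(6² + A) = 1/(36 + A))
-71*r(-5, 2) = -71/(36 + 2) = -71/38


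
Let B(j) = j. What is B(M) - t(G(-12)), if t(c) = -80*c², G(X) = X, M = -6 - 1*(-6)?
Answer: 11520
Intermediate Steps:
M = 0 (M = -6 + 6 = 0)
B(M) - t(G(-12)) = 0 - (-80)*(-12)² = 0 - (-80)*144 = 0 - 1*(-11520) = 0 + 11520 = 11520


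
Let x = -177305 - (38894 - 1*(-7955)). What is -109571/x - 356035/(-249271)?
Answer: 493638443/257488902 ≈ 1.9171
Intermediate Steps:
x = -224154 (x = -177305 - (38894 + 7955) = -177305 - 1*46849 = -177305 - 46849 = -224154)
-109571/x - 356035/(-249271) = -109571/(-224154) - 356035/(-249271) = -109571*(-1/224154) - 356035*(-1/249271) = 15653/32022 + 11485/8041 = 493638443/257488902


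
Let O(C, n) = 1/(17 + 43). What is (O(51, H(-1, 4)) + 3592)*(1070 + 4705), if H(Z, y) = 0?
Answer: 82975585/4 ≈ 2.0744e+7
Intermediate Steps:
O(C, n) = 1/60
(O(51, H(-1, 4)) + 3592)*(1070 + 4705) = (1/60 + 3592)*(1070 + 4705) = (215521/60)*5775 = 82975585/4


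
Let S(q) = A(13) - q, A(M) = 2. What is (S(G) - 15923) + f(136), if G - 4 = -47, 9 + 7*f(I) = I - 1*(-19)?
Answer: -111000/7 ≈ -15857.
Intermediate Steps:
f(I) = 10/7 + I/7 (f(I) = -9/7 + (I - 1*(-19))/7 = -9/7 + (I + 19)/7 = -9/7 + (19 + I)/7 = -9/7 + (19/7 + I/7) = 10/7 + I/7)
G = -43 (G = 4 - 47 = -43)
S(q) = 2 - q
(S(G) - 15923) + f(136) = ((2 - 1*(-43)) - 15923) + (10/7 + (⅐)*136) = ((2 + 43) - 15923) + (10/7 + 136/7) = (45 - 15923) + 146/7 = -15878 + 146/7 = -111000/7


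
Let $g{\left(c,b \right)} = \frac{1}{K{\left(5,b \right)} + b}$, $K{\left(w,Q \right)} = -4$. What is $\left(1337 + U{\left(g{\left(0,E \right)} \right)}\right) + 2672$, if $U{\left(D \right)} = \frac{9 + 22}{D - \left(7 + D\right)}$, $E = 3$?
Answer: $\frac{28032}{7} \approx 4004.6$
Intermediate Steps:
$g{\left(c,b \right)} = \frac{1}{-4 + b}$
$U{\left(D \right)} = - \frac{31}{7}$ ($U{\left(D \right)} = \frac{31}{-7} = 31 \left(- \frac{1}{7}\right) = - \frac{31}{7}$)
$\left(1337 + U{\left(g{\left(0,E \right)} \right)}\right) + 2672 = \left(1337 - \frac{31}{7}\right) + 2672 = \frac{9328}{7} + 2672 = \frac{28032}{7}$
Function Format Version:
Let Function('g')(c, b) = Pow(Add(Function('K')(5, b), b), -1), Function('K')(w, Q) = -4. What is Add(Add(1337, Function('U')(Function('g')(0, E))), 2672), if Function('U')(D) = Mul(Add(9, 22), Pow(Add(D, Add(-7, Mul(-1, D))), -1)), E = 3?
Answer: Rational(28032, 7) ≈ 4004.6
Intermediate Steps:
Function('g')(c, b) = Pow(Add(-4, b), -1)
Function('U')(D) = Rational(-31, 7) (Function('U')(D) = Mul(31, Pow(-7, -1)) = Mul(31, Rational(-1, 7)) = Rational(-31, 7))
Add(Add(1337, Function('U')(Function('g')(0, E))), 2672) = Add(Add(1337, Rational(-31, 7)), 2672) = Add(Rational(9328, 7), 2672) = Rational(28032, 7)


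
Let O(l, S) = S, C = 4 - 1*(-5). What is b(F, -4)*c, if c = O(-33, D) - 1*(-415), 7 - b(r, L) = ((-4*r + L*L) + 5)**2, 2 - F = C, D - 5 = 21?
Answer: -1055754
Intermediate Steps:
C = 9 (C = 4 + 5 = 9)
D = 26 (D = 5 + 21 = 26)
F = -7 (F = 2 - 1*9 = 2 - 9 = -7)
b(r, L) = 7 - (5 + L**2 - 4*r)**2 (b(r, L) = 7 - ((-4*r + L*L) + 5)**2 = 7 - ((-4*r + L**2) + 5)**2 = 7 - ((L**2 - 4*r) + 5)**2 = 7 - (5 + L**2 - 4*r)**2)
c = 441 (c = 26 - 1*(-415) = 26 + 415 = 441)
b(F, -4)*c = (7 - (5 + (-4)**2 - 4*(-7))**2)*441 = (7 - (5 + 16 + 28)**2)*441 = (7 - 1*49**2)*441 = (7 - 1*2401)*441 = (7 - 2401)*441 = -2394*441 = -1055754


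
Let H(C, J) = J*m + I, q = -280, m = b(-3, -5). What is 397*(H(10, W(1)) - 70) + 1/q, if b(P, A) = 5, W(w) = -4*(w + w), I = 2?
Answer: -12005281/280 ≈ -42876.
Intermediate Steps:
W(w) = -8*w
m = 5
H(C, J) = 2 + 5*J (H(C, J) = J*5 + 2 = 5*J + 2 = 2 + 5*J)
397*(H(10, W(1)) - 70) + 1/q = 397*((2 + 5*(-8*1)) - 70) + 1/(-280) = 397*((2 + 5*(-8)) - 70) - 1/280 = 397*((2 - 40) - 70) - 1/280 = 397*(-38 - 70) - 1/280 = 397*(-108) - 1/280 = -42876 - 1/280 = -12005281/280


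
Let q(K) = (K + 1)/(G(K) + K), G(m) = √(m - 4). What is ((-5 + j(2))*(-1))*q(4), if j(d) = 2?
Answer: 15/4 ≈ 3.7500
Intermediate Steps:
G(m) = √(-4 + m)
q(K) = (1 + K)/(K + √(-4 + K)) (q(K) = (K + 1)/(√(-4 + K) + K) = (1 + K)/(K + √(-4 + K)))
((-5 + j(2))*(-1))*q(4) = ((-5 + 2)*(-1))*((1 + 4)/(4 + √(-4 + 4))) = (-3*(-1))*(5/(4 + √0)) = 3*(5/(4 + 0)) = 3*(5/4) = 15/4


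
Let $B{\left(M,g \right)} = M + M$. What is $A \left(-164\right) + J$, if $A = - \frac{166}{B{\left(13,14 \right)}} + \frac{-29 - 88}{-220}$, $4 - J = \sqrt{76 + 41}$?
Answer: $\frac{689159}{715} - 3 \sqrt{13} \approx 953.04$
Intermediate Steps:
$J = 4 - 3 \sqrt{13}$ ($J = 4 - \sqrt{76 + 41} = 4 - \sqrt{117} = 4 - 3 \sqrt{13} \approx -6.8167$)
$B{\left(M,g \right)} = 2 M$
$A = - \frac{16739}{2860}$ ($A = - \frac{166}{2 \cdot 13} + \frac{-29 - 88}{-220} = - \frac{166}{26} - - \frac{117}{220} = \left(-166\right) \frac{1}{26} + \frac{117}{220} = - \frac{83}{13} + \frac{117}{220} = - \frac{16739}{2860} \approx -5.8528$)
$A \left(-164\right) + J = \left(- \frac{16739}{2860}\right) \left(-164\right) + \left(4 - 3 \sqrt{13}\right) = \frac{686299}{715} + \left(4 - 3 \sqrt{13}\right) = \frac{689159}{715} - 3 \sqrt{13}$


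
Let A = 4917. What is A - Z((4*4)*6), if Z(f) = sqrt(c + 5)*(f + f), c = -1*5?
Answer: 4917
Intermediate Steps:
c = -5
Z(f) = 0 (Z(f) = sqrt(-5 + 5)*(f + f) = sqrt(0)*(2*f) = 0*(2*f) = 0)
A - Z((4*4)*6) = 4917 - 1*0 = 4917 + 0 = 4917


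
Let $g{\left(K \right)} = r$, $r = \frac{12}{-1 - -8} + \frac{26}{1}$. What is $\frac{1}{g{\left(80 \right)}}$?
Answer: $\frac{7}{194} \approx 0.036082$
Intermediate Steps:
$r = \frac{194}{7}$ ($r = \frac{12}{-1 + 8} + 26 \cdot 1 = \frac{12}{7} + 26 = \frac{194}{7} \approx 27.714$)
$g{\left(K \right)} = \frac{194}{7}$
$\frac{1}{g{\left(80 \right)}} = \frac{1}{\frac{194}{7}} = \frac{7}{194}$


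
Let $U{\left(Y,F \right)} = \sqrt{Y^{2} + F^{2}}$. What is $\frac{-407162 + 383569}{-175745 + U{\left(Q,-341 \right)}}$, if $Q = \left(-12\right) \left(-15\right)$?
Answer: $\frac{4146351785}{30886156344} + \frac{23593 \sqrt{148681}}{30886156344} \approx 0.13454$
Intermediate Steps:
$Q = 180$
$U{\left(Y,F \right)} = \sqrt{F^{2} + Y^{2}}$
$\frac{-407162 + 383569}{-175745 + U{\left(Q,-341 \right)}} = \frac{-407162 + 383569}{-175745 + \sqrt{\left(-341\right)^{2} + 180^{2}}} = - \frac{23593}{-175745 + \sqrt{116281 + 32400}} = - \frac{23593}{-175745 + \sqrt{148681}}$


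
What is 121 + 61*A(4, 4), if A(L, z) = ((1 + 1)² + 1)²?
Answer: 1646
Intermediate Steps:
A(L, z) = 25 (A(L, z) = (2² + 1)² = (4 + 1)² = 5² = 25)
121 + 61*A(4, 4) = 121 + 61*25 = 121 + 1525 = 1646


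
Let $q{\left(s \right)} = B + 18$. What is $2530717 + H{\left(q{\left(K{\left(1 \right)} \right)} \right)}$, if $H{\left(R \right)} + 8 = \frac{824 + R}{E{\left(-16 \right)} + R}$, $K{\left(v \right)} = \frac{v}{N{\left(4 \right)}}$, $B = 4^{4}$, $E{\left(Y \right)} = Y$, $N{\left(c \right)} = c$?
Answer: $\frac{108820670}{43} \approx 2.5307 \cdot 10^{6}$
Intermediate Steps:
$B = 256$
$K{\left(v \right)} = \frac{v}{4}$
$q{\left(s \right)} = 274$ ($q{\left(s \right)} = 256 + 18 = 274$)
$H{\left(R \right)} = -8 + \frac{824 + R}{-16 + R}$
$2530717 + H{\left(q{\left(K{\left(1 \right)} \right)} \right)} = 2530717 + \frac{7 \left(136 - 274\right)}{-16 + 274} = 2530717 + \frac{7 \left(136 - 274\right)}{258} = 2530717 + 7 \cdot \frac{1}{258} \left(-138\right) = 2530717 - \frac{161}{43} = \frac{108820670}{43}$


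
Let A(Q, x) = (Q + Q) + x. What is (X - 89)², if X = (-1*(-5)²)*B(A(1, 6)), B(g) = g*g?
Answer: 2852721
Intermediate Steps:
A(Q, x) = x + 2*Q (A(Q, x) = 2*Q + x = x + 2*Q)
B(g) = g²
X = -1600 (X = (-1*(-5)²)*(6 + 2*1)² = (-1*25)*(6 + 2)² = -25*8² = -25*64 = -1600)
(X - 89)² = (-1600 - 89)² = (-1689)² = 2852721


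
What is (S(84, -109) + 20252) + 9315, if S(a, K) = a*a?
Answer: 36623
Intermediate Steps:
S(a, K) = a²
(S(84, -109) + 20252) + 9315 = (84² + 20252) + 9315 = (7056 + 20252) + 9315 = 27308 + 9315 = 36623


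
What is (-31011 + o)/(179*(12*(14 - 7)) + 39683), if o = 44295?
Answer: 13284/54719 ≈ 0.24277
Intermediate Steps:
(-31011 + o)/(179*(12*(14 - 7)) + 39683) = (-31011 + 44295)/(179*(12*(14 - 7)) + 39683) = 13284/(179*(12*7) + 39683) = 13284/(179*84 + 39683) = 13284/(15036 + 39683) = 13284/54719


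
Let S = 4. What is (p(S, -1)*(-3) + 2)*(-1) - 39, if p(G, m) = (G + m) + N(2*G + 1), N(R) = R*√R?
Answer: 49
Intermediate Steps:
N(R) = R^(3/2)
p(G, m) = G + m + (1 + 2*G)^(3/2) (p(G, m) = (G + m) + (2*G + 1)^(3/2) = (G + m) + (1 + 2*G)^(3/2) = G + m + (1 + 2*G)^(3/2))
(p(S, -1)*(-3) + 2)*(-1) - 39 = ((4 - 1 + (1 + 2*4)^(3/2))*(-3) + 2)*(-1) - 39 = ((4 - 1 + (1 + 8)^(3/2))*(-3) + 2)*(-1) - 39 = ((4 - 1 + 9^(3/2))*(-3) + 2)*(-1) - 39 = ((4 - 1 + 27)*(-3) + 2)*(-1) - 39 = (30*(-3) + 2)*(-1) - 39 = (-90 + 2)*(-1) - 39 = -88*(-1) - 39 = 88 - 39 = 49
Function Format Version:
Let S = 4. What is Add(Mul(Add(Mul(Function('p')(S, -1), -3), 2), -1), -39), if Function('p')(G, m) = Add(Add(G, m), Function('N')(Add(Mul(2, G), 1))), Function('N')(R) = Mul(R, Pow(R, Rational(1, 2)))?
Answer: 49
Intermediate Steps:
Function('N')(R) = Pow(R, Rational(3, 2))
Function('p')(G, m) = Add(G, m, Pow(Add(1, Mul(2, G)), Rational(3, 2))) (Function('p')(G, m) = Add(Add(G, m), Pow(Add(Mul(2, G), 1), Rational(3, 2))) = Add(Add(G, m), Pow(Add(1, Mul(2, G)), Rational(3, 2))) = Add(G, m, Pow(Add(1, Mul(2, G)), Rational(3, 2))))
Add(Mul(Add(Mul(Function('p')(S, -1), -3), 2), -1), -39) = Add(Mul(Add(Mul(Add(4, -1, Pow(Add(1, Mul(2, 4)), Rational(3, 2))), -3), 2), -1), -39) = Add(Mul(Add(Mul(Add(4, -1, Pow(Add(1, 8), Rational(3, 2))), -3), 2), -1), -39) = Add(Mul(Add(Mul(Add(4, -1, Pow(9, Rational(3, 2))), -3), 2), -1), -39) = Add(Mul(Add(Mul(Add(4, -1, 27), -3), 2), -1), -39) = Add(Mul(Add(Mul(30, -3), 2), -1), -39) = Add(Mul(Add(-90, 2), -1), -39) = Add(Mul(-88, -1), -39) = Add(88, -39) = 49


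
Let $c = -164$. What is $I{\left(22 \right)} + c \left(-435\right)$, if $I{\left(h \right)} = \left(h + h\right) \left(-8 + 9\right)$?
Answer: $71384$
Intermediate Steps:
$I{\left(h \right)} = 2 h$ ($I{\left(h \right)} = 2 h 1 = 2 h$)
$I{\left(22 \right)} + c \left(-435\right) = 2 \cdot 22 - -71340 = 44 + 71340 = 71384$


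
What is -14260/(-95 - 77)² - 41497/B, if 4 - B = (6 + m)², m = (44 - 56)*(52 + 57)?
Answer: -1434119047/3134424800 ≈ -0.45754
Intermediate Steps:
m = -1308 (m = -12*109 = -1308)
B = -1695200 (B = 4 - (6 - 1308)² = 4 - 1*(-1302)² = 4 - 1*1695204 = 4 - 1695204 = -1695200)
-14260/(-95 - 77)² - 41497/B = -14260/(-95 - 77)² - 41497/(-1695200) = -14260/((-172)²) - 41497*(-1/1695200) = -14260/29584 + 41497/1695200 = -14260*1/29584 + 41497/1695200 = -3565/7396 + 41497/1695200 = -1434119047/3134424800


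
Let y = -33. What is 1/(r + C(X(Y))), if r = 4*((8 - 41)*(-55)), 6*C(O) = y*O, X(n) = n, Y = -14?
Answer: 1/7337 ≈ 0.00013630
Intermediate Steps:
C(O) = -11*O/2 (C(O) = (-33*O)/6 = -11*O/2)
r = 7260 (r = 4*(-33*(-55)) = 4*1815 = 7260)
1/(r + C(X(Y))) = 1/(7260 - 11/2*(-14)) = 1/(7260 + 77) = 1/7337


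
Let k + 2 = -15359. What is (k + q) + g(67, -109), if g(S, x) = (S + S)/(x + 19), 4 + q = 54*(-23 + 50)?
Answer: -625882/45 ≈ -13908.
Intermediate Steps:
k = -15361 (k = -2 - 15359 = -15361)
q = 1454 (q = -4 + 54*(-23 + 50) = -4 + 54*27 = -4 + 1458 = 1454)
g(S, x) = 2*S/(19 + x) (g(S, x) = (2*S)/(19 + x) = 2*S/(19 + x))
(k + q) + g(67, -109) = (-15361 + 1454) + 2*67/(19 - 109) = -13907 + 2*67/(-90) = -13907 + 2*67*(-1/90) = -13907 - 67/45 = -625882/45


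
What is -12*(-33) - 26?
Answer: 370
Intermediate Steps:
-12*(-33) - 26 = 396 - 26 = 370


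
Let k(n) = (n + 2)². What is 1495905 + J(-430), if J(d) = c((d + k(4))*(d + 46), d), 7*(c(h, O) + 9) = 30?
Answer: 10471302/7 ≈ 1.4959e+6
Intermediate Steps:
k(n) = (2 + n)²
c(h, O) = -33/7 (c(h, O) = -9 + (⅐)*30 = -9 + 30/7 = -33/7)
J(d) = -33/7
1495905 + J(-430) = 1495905 - 33/7 = 10471302/7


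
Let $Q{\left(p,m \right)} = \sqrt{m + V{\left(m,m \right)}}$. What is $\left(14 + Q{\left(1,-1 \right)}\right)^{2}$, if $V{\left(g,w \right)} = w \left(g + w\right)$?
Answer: $225$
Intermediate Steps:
$Q{\left(p,m \right)} = \sqrt{m + 2 m^{2}}$ ($Q{\left(p,m \right)} = \sqrt{m + m \left(m + m\right)} = \sqrt{m + m 2 m} = \sqrt{m + 2 m^{2}}$)
$\left(14 + Q{\left(1,-1 \right)}\right)^{2} = \left(14 + \sqrt{- (1 + 2 \left(-1\right))}\right)^{2} = \left(14 + \sqrt{- (1 - 2)}\right)^{2} = \left(14 + \sqrt{\left(-1\right) \left(-1\right)}\right)^{2} = \left(14 + \sqrt{1}\right)^{2} = \left(14 + 1\right)^{2} = 15^{2} = 225$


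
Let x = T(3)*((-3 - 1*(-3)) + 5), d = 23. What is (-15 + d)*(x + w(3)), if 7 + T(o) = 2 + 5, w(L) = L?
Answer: 24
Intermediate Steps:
T(o) = 0 (T(o) = -7 + (2 + 5) = -7 + 7 = 0)
x = 0 (x = 0*((-3 - 1*(-3)) + 5) = 0*((-3 + 3) + 5) = 0*(0 + 5) = 0*5 = 0)
(-15 + d)*(x + w(3)) = (-15 + 23)*(0 + 3) = 8*3 = 24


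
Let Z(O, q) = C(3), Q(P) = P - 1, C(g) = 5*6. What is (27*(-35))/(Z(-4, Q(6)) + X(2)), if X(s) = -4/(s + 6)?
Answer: -1890/59 ≈ -32.034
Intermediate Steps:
C(g) = 30
Q(P) = -1 + P
Z(O, q) = 30
X(s) = -4/(6 + s)
(27*(-35))/(Z(-4, Q(6)) + X(2)) = (27*(-35))/(30 - 4/(6 + 2)) = -945/(30 - 4/8) = -945/(30 - 4*1/8) = -945/(30 - 1/2) = -945/59/2 = -945*2/59 = -1890/59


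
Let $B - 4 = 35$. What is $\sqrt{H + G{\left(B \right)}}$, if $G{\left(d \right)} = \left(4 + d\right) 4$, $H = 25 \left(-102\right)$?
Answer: $i \sqrt{2378} \approx 48.765 i$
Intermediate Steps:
$H = -2550$
$B = 39$ ($B = 4 + 35 = 39$)
$G{\left(d \right)} = 16 + 4 d$
$\sqrt{H + G{\left(B \right)}} = \sqrt{-2550 + \left(16 + 4 \cdot 39\right)} = \sqrt{-2550 + \left(16 + 156\right)} = \sqrt{-2550 + 172} = \sqrt{-2378} = i \sqrt{2378}$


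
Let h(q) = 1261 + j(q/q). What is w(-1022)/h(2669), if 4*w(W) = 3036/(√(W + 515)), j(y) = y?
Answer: -253*I*√3/16406 ≈ -0.02671*I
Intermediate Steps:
h(q) = 1262 (h(q) = 1261 + q/q = 1261 + 1 = 1262)
w(W) = 759/√(515 + W) (w(W) = (3036/(√(W + 515)))/4 = (3036/(√(515 + W)))/4 = (3036/√(515 + W))/4 = 759/√(515 + W))
w(-1022)/h(2669) = (759/√(515 - 1022))/1262 = (759/√(-507))*(1/1262) = (759*(-I*√3/39))*(1/1262) = -253*I*√3/13*(1/1262) = -253*I*√3/16406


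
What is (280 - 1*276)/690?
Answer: 2/345 ≈ 0.0057971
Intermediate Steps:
(280 - 1*276)/690 = (280 - 276)*(1/690) = 4*(1/690) = 2/345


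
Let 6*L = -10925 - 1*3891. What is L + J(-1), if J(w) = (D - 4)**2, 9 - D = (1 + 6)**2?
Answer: -1600/3 ≈ -533.33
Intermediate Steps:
D = -40 (D = 9 - (1 + 6)**2 = 9 - 1*7**2 = 9 - 1*49 = 9 - 49 = -40)
L = -7408/3 (L = (-10925 - 1*3891)/6 = (-10925 - 3891)/6 = (1/6)*(-14816) = -7408/3 ≈ -2469.3)
J(w) = 1936 (J(w) = (-40 - 4)**2 = (-44)**2 = 1936)
L + J(-1) = -7408/3 + 1936 = -1600/3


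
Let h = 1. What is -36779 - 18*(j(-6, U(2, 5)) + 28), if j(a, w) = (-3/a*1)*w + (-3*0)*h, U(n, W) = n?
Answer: -37301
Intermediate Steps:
j(a, w) = -3*w/a (j(a, w) = (-3/a*1)*w - 3*0*1 = (-3/a)*w + 0*1 = -3*w/a + 0 = -3*w/a)
-36779 - 18*(j(-6, U(2, 5)) + 28) = -36779 - 18*(-3*2/(-6) + 28) = -36779 - 18*(-3*2*(-⅙) + 28) = -36779 - 18*(1 + 28) = -36779 - 18*29 = -36779 - 1*522 = -36779 - 522 = -37301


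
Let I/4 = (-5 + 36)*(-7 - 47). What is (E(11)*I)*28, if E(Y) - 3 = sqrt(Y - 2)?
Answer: -1124928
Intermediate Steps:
I = -6696 (I = 4*((-5 + 36)*(-7 - 47)) = 4*(31*(-54)) = 4*(-1674) = -6696)
E(Y) = 3 + sqrt(-2 + Y) (E(Y) = 3 + sqrt(Y - 2) = 3 + sqrt(-2 + Y))
(E(11)*I)*28 = ((3 + sqrt(-2 + 11))*(-6696))*28 = ((3 + sqrt(9))*(-6696))*28 = ((3 + 3)*(-6696))*28 = (6*(-6696))*28 = -40176*28 = -1124928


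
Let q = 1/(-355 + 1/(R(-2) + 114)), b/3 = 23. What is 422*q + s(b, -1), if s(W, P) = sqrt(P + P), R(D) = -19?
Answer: -20045/16862 + I*sqrt(2) ≈ -1.1888 + 1.4142*I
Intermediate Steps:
b = 69 (b = 3*23 = 69)
s(W, P) = sqrt(2)*sqrt(P) (s(W, P) = sqrt(2*P) = sqrt(2)*sqrt(P))
q = -95/33724 (q = 1/(-355 + 1/(-19 + 114)) = 1/(-355 + 1/95) = 1/(-33724/95) = -95/33724 ≈ -0.0028170)
422*q + s(b, -1) = 422*(-95/33724) + sqrt(2)*sqrt(-1) = -20045/16862 + sqrt(2)*I = -20045/16862 + I*sqrt(2)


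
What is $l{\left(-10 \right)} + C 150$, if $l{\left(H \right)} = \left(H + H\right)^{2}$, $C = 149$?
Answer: $22750$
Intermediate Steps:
$l{\left(H \right)} = 4 H^{2}$ ($l{\left(H \right)} = \left(2 H\right)^{2} = 4 H^{2}$)
$l{\left(-10 \right)} + C 150 = 4 \left(-10\right)^{2} + 149 \cdot 150 = 4 \cdot 100 + 22350 = 400 + 22350 = 22750$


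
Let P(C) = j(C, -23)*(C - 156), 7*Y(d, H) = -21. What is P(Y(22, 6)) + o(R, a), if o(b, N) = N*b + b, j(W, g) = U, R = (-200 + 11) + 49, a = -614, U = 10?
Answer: 84230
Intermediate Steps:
Y(d, H) = -3 (Y(d, H) = (⅐)*(-21) = -3)
R = -140 (R = -189 + 49 = -140)
j(W, g) = 10
o(b, N) = b + N*b
P(C) = -1560 + 10*C (P(C) = 10*(C - 156) = 10*(-156 + C) = -1560 + 10*C)
P(Y(22, 6)) + o(R, a) = (-1560 + 10*(-3)) - 140*(1 - 614) = (-1560 - 30) - 140*(-613) = -1590 + 85820 = 84230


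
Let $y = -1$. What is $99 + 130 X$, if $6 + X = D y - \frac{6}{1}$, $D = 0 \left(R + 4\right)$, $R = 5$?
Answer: $-1461$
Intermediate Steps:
$D = 0$ ($D = 0 \left(5 + 4\right) = 0 \cdot 9 = 0$)
$X = -12$ ($X = -6 + \left(0 \left(-1\right) - \frac{6}{1}\right) = -6 + \left(0 - 6\right) = -6 - 6 = -12$)
$99 + 130 X = 99 + 130 \left(-12\right) = 99 - 1560 = -1461$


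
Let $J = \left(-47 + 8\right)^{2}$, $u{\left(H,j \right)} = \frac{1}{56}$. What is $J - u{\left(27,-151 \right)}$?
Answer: $\frac{85175}{56} \approx 1521.0$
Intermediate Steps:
$u{\left(H,j \right)} = \frac{1}{56}$
$J = 1521$ ($J = \left(-39\right)^{2} = 1521$)
$J - u{\left(27,-151 \right)} = 1521 - \frac{1}{56} = \frac{85175}{56}$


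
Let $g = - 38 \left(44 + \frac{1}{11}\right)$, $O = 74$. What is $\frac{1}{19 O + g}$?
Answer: $- \frac{11}{2964} \approx -0.0037112$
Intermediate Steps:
$g = - \frac{18430}{11}$ ($g = - 38 \left(44 + \frac{1}{11}\right) = \left(-38\right) \frac{485}{11} = - \frac{18430}{11} \approx -1675.5$)
$\frac{1}{19 O + g} = \frac{1}{19 \cdot 74 - \frac{18430}{11}} = \frac{1}{1406 - \frac{18430}{11}} = \frac{1}{- \frac{2964}{11}} = - \frac{11}{2964}$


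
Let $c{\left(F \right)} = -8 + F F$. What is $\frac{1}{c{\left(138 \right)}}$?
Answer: $\frac{1}{19036} \approx 5.2532 \cdot 10^{-5}$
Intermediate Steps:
$c{\left(F \right)} = -8 + F^{2}$
$\frac{1}{c{\left(138 \right)}} = \frac{1}{-8 + 138^{2}} = \frac{1}{-8 + 19044} = \frac{1}{19036}$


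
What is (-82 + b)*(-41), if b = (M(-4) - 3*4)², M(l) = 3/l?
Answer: -52849/16 ≈ -3303.1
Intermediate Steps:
b = 2601/16 (b = (3/(-4) - 3*4)² = (3*(-¼) - 12)² = (-¾ - 12)² = (-51/4)² = 2601/16 ≈ 162.56)
(-82 + b)*(-41) = (-82 + 2601/16)*(-41) = (1289/16)*(-41) = -52849/16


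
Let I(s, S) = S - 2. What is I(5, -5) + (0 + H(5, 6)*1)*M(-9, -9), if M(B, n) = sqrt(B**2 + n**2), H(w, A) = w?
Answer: -7 + 45*sqrt(2) ≈ 56.640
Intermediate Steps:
I(s, S) = -2 + S
I(5, -5) + (0 + H(5, 6)*1)*M(-9, -9) = (-2 - 5) + (0 + 5*1)*sqrt((-9)**2 + (-9)**2) = -7 + (0 + 5)*sqrt(81 + 81) = -7 + 5*sqrt(162) = -7 + 5*(9*sqrt(2)) = -7 + 45*sqrt(2)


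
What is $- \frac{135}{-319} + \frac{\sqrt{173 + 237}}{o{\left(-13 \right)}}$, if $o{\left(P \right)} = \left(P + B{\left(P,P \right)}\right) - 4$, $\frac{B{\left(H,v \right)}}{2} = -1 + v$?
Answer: $\frac{135}{319} - \frac{\sqrt{410}}{45} \approx -0.026768$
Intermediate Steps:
$B{\left(H,v \right)} = -2 + 2 v$ ($B{\left(H,v \right)} = 2 \left(-1 + v\right) = -2 + 2 v$)
$o{\left(P \right)} = -6 + 3 P$ ($o{\left(P \right)} = \left(P + \left(-2 + 2 P\right)\right) - 4 = \left(-2 + 3 P\right) - 4 = -6 + 3 P$)
$- \frac{135}{-319} + \frac{\sqrt{173 + 237}}{o{\left(-13 \right)}} = - \frac{135}{-319} + \frac{\sqrt{173 + 237}}{-6 + 3 \left(-13\right)} = \left(-135\right) \left(- \frac{1}{319}\right) + \frac{\sqrt{410}}{-6 - 39} = \frac{135}{319} + \frac{\sqrt{410}}{-45} = \frac{135}{319} + \sqrt{410} \left(- \frac{1}{45}\right) = \frac{135}{319} - \frac{\sqrt{410}}{45}$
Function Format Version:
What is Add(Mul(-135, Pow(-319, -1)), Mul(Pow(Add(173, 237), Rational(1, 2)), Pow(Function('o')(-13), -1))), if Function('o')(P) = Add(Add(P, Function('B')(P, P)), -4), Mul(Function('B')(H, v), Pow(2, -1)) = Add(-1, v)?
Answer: Add(Rational(135, 319), Mul(Rational(-1, 45), Pow(410, Rational(1, 2)))) ≈ -0.026768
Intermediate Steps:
Function('B')(H, v) = Add(-2, Mul(2, v)) (Function('B')(H, v) = Mul(2, Add(-1, v)) = Add(-2, Mul(2, v)))
Function('o')(P) = Add(-6, Mul(3, P)) (Function('o')(P) = Add(Add(P, Add(-2, Mul(2, P))), -4) = Add(Add(-2, Mul(3, P)), -4) = Add(-6, Mul(3, P)))
Add(Mul(-135, Pow(-319, -1)), Mul(Pow(Add(173, 237), Rational(1, 2)), Pow(Function('o')(-13), -1))) = Add(Mul(-135, Pow(-319, -1)), Mul(Pow(Add(173, 237), Rational(1, 2)), Pow(Add(-6, Mul(3, -13)), -1))) = Add(Mul(-135, Rational(-1, 319)), Mul(Pow(410, Rational(1, 2)), Pow(Add(-6, -39), -1))) = Add(Rational(135, 319), Mul(Pow(410, Rational(1, 2)), Pow(-45, -1))) = Add(Rational(135, 319), Mul(Pow(410, Rational(1, 2)), Rational(-1, 45))) = Add(Rational(135, 319), Mul(Rational(-1, 45), Pow(410, Rational(1, 2))))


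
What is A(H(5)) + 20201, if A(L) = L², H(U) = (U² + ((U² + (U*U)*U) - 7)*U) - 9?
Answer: 554562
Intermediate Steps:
H(U) = -9 + U² + U*(-7 + U² + U³) (H(U) = (U² + ((U² + U²*U) - 7)*U) - 9 = (U² + ((U² + U³) - 7)*U) - 9 = (U² + (-7 + U² + U³)*U) - 9 = (U² + U*(-7 + U² + U³)) - 9 = -9 + U² + U*(-7 + U² + U³))
A(H(5)) + 20201 = (-9 + 5² + 5³ + 5⁴ - 7*5)² + 20201 = (-9 + 25 + 125 + 625 - 35)² + 20201 = 731² + 20201 = 534361 + 20201 = 554562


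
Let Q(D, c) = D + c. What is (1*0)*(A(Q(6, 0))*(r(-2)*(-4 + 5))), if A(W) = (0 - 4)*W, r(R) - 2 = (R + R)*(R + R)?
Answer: 0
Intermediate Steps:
r(R) = 2 + 4*R² (r(R) = 2 + (R + R)*(R + R) = 2 + (2*R)*(2*R) = 2 + 4*R²)
A(W) = -4*W
(1*0)*(A(Q(6, 0))*(r(-2)*(-4 + 5))) = (1*0)*((-4*(6 + 0))*((2 + 4*(-2)²)*(-4 + 5))) = 0*((-4*6)*((2 + 4*4)*1)) = 0*(-24*(2 + 16)) = 0*(-432) = 0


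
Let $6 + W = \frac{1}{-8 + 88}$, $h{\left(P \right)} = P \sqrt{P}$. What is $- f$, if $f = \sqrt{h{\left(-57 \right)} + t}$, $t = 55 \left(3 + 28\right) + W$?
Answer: $- \frac{\sqrt{679605 - 22800 i \sqrt{57}}}{20} \approx -41.543 + 5.1794 i$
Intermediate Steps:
$h{\left(P \right)} = P^{\frac{3}{2}}$
$W = - \frac{479}{80}$ ($W = -6 + \frac{1}{-8 + 88} = -6 + \frac{1}{80} = - \frac{479}{80} \approx -5.9875$)
$t = \frac{135921}{80}$ ($t = 55 \left(3 + 28\right) - \frac{479}{80} = 55 \cdot 31 - \frac{479}{80} = 1705 - \frac{479}{80} = \frac{135921}{80} \approx 1699.0$)
$f = \sqrt{\frac{135921}{80} - 57 i \sqrt{57}}$ ($f = \sqrt{\left(-57\right)^{\frac{3}{2}} + \frac{135921}{80}} = \sqrt{- 57 i \sqrt{57} + \frac{135921}{80}} = \sqrt{\frac{135921}{80} - 57 i \sqrt{57}} \approx 41.543 - 5.1794 i$)
$- f = - \frac{\sqrt{679605 - 22800 i \sqrt{57}}}{20}$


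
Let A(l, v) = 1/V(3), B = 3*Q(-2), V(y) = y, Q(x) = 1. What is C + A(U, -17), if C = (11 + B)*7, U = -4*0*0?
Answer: 295/3 ≈ 98.333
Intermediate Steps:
U = 0 (U = 0*0 = 0)
B = 3 (B = 3*1 = 3)
A(l, v) = ⅓ (A(l, v) = 1/3 = ⅓)
C = 98 (C = (11 + 3)*7 = 14*7 = 98)
C + A(U, -17) = 98 + ⅓ = 295/3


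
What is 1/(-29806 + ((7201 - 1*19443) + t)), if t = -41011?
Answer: -1/83059 ≈ -1.2040e-5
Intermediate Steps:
1/(-29806 + ((7201 - 1*19443) + t)) = 1/(-29806 + ((7201 - 1*19443) - 41011)) = 1/(-29806 + ((7201 - 19443) - 41011)) = 1/(-29806 + (-12242 - 41011)) = 1/(-29806 - 53253) = 1/(-83059) = -1/83059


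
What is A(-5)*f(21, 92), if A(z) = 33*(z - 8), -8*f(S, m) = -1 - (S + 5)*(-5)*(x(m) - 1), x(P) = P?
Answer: 5074641/8 ≈ 6.3433e+5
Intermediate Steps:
f(S, m) = ⅛ + (-1 + m)*(-25 - 5*S)/8 (f(S, m) = -(-1 - (S + 5)*(-5)*(m - 1))/8 = -(-1 - (5 + S)*(-5)*(-1 + m))/8 = -(-1 - (-25 - 5*S)*(-1 + m))/8 = -(-1 - (-1 + m)*(-25 - 5*S))/8 = ⅛ + (-1 + m)*(-25 - 5*S)/8)
A(z) = -264 + 33*z (A(z) = 33*(-8 + z) = -264 + 33*z)
A(-5)*f(21, 92) = (-264 + 33*(-5))*(13/4 - 25/8*92 + (5/8)*21 - 5/8*21*92) = (-264 - 165)*(13/4 - 575/2 + 105/8 - 2415/2) = -429*(-11829/8) = 5074641/8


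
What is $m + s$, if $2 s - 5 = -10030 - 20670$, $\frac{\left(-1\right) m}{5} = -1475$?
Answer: $- \frac{15945}{2} \approx -7972.5$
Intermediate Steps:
$m = 7375$ ($m = \left(-5\right) \left(-1475\right) = 7375$)
$s = - \frac{30695}{2}$ ($s = \frac{5}{2} + \frac{-10030 - 20670}{2} = \frac{5}{2} + \frac{1}{2} \left(-30700\right) = \frac{5}{2} - 15350 = - \frac{30695}{2} \approx -15348.0$)
$m + s = 7375 - \frac{30695}{2} = - \frac{15945}{2}$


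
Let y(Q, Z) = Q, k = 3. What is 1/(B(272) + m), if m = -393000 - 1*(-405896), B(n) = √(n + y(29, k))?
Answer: 12896/166306515 - √301/166306515 ≈ 7.7439e-5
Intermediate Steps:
B(n) = √(29 + n) (B(n) = √(n + 29) = √(29 + n))
m = 12896 (m = -393000 + 405896 = 12896)
1/(B(272) + m) = 1/(√(29 + 272) + 12896) = 1/(√301 + 12896) = 1/(12896 + √301)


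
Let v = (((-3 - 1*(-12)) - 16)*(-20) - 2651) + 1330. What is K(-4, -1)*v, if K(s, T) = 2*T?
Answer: 2362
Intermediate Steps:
v = -1181 (v = (((-3 + 12) - 16)*(-20) - 2651) + 1330 = ((9 - 16)*(-20) - 2651) + 1330 = (-7*(-20) - 2651) + 1330 = (140 - 2651) + 1330 = -2511 + 1330 = -1181)
K(-4, -1)*v = (2*(-1))*(-1181) = -2*(-1181) = 2362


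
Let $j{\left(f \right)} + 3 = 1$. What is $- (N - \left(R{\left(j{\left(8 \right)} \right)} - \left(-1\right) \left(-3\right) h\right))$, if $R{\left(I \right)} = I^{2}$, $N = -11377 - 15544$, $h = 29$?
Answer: $26838$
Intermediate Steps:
$j{\left(f \right)} = -2$ ($j{\left(f \right)} = -3 + 1 = -2$)
$N = -26921$
$- (N - \left(R{\left(j{\left(8 \right)} \right)} - \left(-1\right) \left(-3\right) h\right)) = - (-26921 - \left(\left(-2\right)^{2} - \left(-1\right) \left(-3\right) 29\right)) = - (-26921 - \left(4 - 3 \cdot 29\right)) = - (-26921 - \left(4 - 87\right)) = - (-26921 - -83) = - (-26921 + 83) = \left(-1\right) \left(-26838\right) = 26838$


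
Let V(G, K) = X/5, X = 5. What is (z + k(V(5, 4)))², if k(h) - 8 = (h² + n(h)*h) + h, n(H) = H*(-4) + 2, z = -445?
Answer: 190969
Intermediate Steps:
n(H) = 2 - 4*H (n(H) = -4*H + 2 = 2 - 4*H)
V(G, K) = 1 (V(G, K) = 5/5 = 5*(⅕) = 1)
k(h) = 8 + h + h² + h*(2 - 4*h) (k(h) = 8 + ((h² + (2 - 4*h)*h) + h) = 8 + ((h² + h*(2 - 4*h)) + h) = 8 + (h + h² + h*(2 - 4*h)) = 8 + h + h² + h*(2 - 4*h))
(z + k(V(5, 4)))² = (-445 + (8 - 3*1² + 3*1))² = (-445 + (8 - 3*1 + 3))² = (-445 + (8 - 3 + 3))² = (-445 + 8)² = (-437)² = 190969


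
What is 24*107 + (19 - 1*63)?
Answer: 2524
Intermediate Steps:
24*107 + (19 - 1*63) = 2568 + (19 - 63) = 2568 - 44 = 2524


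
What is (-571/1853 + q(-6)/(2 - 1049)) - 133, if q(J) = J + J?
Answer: -86202568/646697 ≈ -133.30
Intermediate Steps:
q(J) = 2*J
(-571/1853 + q(-6)/(2 - 1049)) - 133 = (-571/1853 + (2*(-6))/(2 - 1049)) - 133 = (-571*1/1853 - 12/(-1047)) - 133 = (-571/1853 - 12*(-1/1047)) - 133 = (-571/1853 + 4/349) - 133 = -191867/646697 - 133 = -86202568/646697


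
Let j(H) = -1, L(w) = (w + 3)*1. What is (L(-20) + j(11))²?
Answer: 324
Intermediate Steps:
L(w) = 3 + w (L(w) = (3 + w)*1 = 3 + w)
(L(-20) + j(11))² = ((3 - 20) - 1)² = (-17 - 1)² = (-18)² = 324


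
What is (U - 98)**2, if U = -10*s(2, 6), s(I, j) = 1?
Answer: 11664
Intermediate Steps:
U = -10 (U = -10*1 = -10)
(U - 98)**2 = (-10 - 98)**2 = (-108)**2 = 11664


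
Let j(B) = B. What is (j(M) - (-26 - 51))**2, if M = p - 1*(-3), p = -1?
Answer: 6241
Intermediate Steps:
M = 2 (M = -1 - 1*(-3) = -1 + 3 = 2)
(j(M) - (-26 - 51))**2 = (2 - (-26 - 51))**2 = (2 - 1*(-77))**2 = (2 + 77)**2 = 79**2 = 6241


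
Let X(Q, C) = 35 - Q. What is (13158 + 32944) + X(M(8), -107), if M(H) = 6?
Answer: 46131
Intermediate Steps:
(13158 + 32944) + X(M(8), -107) = (13158 + 32944) + (35 - 1*6) = 46102 + (35 - 6) = 46102 + 29 = 46131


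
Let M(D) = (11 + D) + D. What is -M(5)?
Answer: -21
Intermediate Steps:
M(D) = 11 + 2*D
-M(5) = -(11 + 2*5) = -(11 + 10) = -1*21 = -21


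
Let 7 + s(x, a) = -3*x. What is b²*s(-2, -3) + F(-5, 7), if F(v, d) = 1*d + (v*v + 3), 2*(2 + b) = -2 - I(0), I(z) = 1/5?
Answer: 2539/100 ≈ 25.390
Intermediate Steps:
s(x, a) = -7 - 3*x
I(z) = ⅕
b = -31/10 (b = -2 + (-2 - 1*⅕)/2 = -2 + (-2 - ⅕)/2 = -2 + (½)*(-11/5) = -2 - 11/10 = -31/10 ≈ -3.1000)
F(v, d) = 3 + d + v² (F(v, d) = d + (v² + 3) = d + (3 + v²) = 3 + d + v²)
b²*s(-2, -3) + F(-5, 7) = (-31/10)²*(-7 - 3*(-2)) + (3 + 7 + (-5)²) = 961*(-7 + 6)/100 + (3 + 7 + 25) = (961/100)*(-1) + 35 = -961/100 + 35 = 2539/100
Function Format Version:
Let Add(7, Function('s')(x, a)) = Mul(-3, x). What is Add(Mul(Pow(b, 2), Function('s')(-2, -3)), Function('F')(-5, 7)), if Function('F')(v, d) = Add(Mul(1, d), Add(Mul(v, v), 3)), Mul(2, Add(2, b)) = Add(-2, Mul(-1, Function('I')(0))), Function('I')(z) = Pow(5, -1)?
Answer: Rational(2539, 100) ≈ 25.390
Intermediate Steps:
Function('s')(x, a) = Add(-7, Mul(-3, x))
Function('I')(z) = Rational(1, 5)
b = Rational(-31, 10) (b = Add(-2, Mul(Rational(1, 2), Add(-2, Mul(-1, Rational(1, 5))))) = Add(-2, Mul(Rational(1, 2), Add(-2, Rational(-1, 5)))) = Add(-2, Mul(Rational(1, 2), Rational(-11, 5))) = Add(-2, Rational(-11, 10)) = Rational(-31, 10) ≈ -3.1000)
Function('F')(v, d) = Add(3, d, Pow(v, 2)) (Function('F')(v, d) = Add(d, Add(Pow(v, 2), 3)) = Add(d, Add(3, Pow(v, 2))) = Add(3, d, Pow(v, 2)))
Add(Mul(Pow(b, 2), Function('s')(-2, -3)), Function('F')(-5, 7)) = Add(Mul(Pow(Rational(-31, 10), 2), Add(-7, Mul(-3, -2))), Add(3, 7, Pow(-5, 2))) = Add(Mul(Rational(961, 100), Add(-7, 6)), Add(3, 7, 25)) = Add(Mul(Rational(961, 100), -1), 35) = Add(Rational(-961, 100), 35) = Rational(2539, 100)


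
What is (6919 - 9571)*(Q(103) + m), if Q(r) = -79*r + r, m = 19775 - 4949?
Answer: -18012384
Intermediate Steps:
m = 14826
Q(r) = -78*r
(6919 - 9571)*(Q(103) + m) = (6919 - 9571)*(-78*103 + 14826) = -2652*(-8034 + 14826) = -2652*6792 = -18012384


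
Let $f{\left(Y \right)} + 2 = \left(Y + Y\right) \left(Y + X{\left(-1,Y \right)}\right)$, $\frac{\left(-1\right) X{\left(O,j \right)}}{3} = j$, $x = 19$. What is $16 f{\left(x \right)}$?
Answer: $-23136$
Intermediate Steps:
$X{\left(O,j \right)} = - 3 j$
$f{\left(Y \right)} = -2 - 4 Y^{2}$ ($f{\left(Y \right)} = -2 + \left(Y + Y\right) \left(Y - 3 Y\right) = -2 + 2 Y \left(- 2 Y\right) = -2 - 4 Y^{2}$)
$16 f{\left(x \right)} = 16 \left(-2 - 4 \cdot 19^{2}\right) = 16 \left(-2 - 1444\right) = 16 \left(-1446\right) = -23136$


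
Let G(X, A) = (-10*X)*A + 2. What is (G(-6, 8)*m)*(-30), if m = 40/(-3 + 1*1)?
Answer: 289200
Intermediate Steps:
G(X, A) = 2 - 10*A*X (G(X, A) = -10*A*X + 2 = 2 - 10*A*X)
m = -20 (m = 40/(-3 + 1) = 40/(-2) = 40*(-1/2) = -20)
(G(-6, 8)*m)*(-30) = ((2 - 10*8*(-6))*(-20))*(-30) = ((2 + 480)*(-20))*(-30) = (482*(-20))*(-30) = -9640*(-30) = 289200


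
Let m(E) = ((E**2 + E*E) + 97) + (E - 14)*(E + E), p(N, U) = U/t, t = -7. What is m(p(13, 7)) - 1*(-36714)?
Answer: 36843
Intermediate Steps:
p(N, U) = -U/7 (p(N, U) = U/(-7) = U*(-1/7) = -U/7)
m(E) = 97 + 2*E**2 + 2*E*(-14 + E) (m(E) = ((E**2 + E**2) + 97) + (-14 + E)*(2*E) = (2*E**2 + 97) + 2*E*(-14 + E) = (97 + 2*E**2) + 2*E*(-14 + E) = 97 + 2*E**2 + 2*E*(-14 + E))
m(p(13, 7)) - 1*(-36714) = (97 - (-4)*7 + 4*(-1/7*7)**2) - 1*(-36714) = (97 - 28*(-1) + 4*(-1)**2) + 36714 = (97 + 28 + 4*1) + 36714 = (97 + 28 + 4) + 36714 = 129 + 36714 = 36843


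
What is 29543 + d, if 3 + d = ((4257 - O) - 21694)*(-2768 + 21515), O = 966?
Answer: -344971501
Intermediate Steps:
d = -345001044 (d = -3 + ((4257 - 1*966) - 21694)*(-2768 + 21515) = -3 + ((4257 - 966) - 21694)*18747 = -3 + (3291 - 21694)*18747 = -3 - 18403*18747 = -3 - 345001041 = -345001044)
29543 + d = 29543 - 345001044 = -344971501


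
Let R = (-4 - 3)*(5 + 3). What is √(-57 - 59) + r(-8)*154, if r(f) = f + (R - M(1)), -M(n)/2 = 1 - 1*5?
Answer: -11088 + 2*I*√29 ≈ -11088.0 + 10.77*I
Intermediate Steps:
M(n) = 8 (M(n) = -2*(1 - 1*5) = -2*(1 - 5) = -2*(-4) = 8)
R = -56 (R = -7*8 = -56)
r(f) = -64 + f (r(f) = f + (-56 - 1*8) = f + (-56 - 8) = f - 64 = -64 + f)
√(-57 - 59) + r(-8)*154 = √(-57 - 59) + (-64 - 8)*154 = √(-116) - 72*154 = 2*I*√29 - 11088 = -11088 + 2*I*√29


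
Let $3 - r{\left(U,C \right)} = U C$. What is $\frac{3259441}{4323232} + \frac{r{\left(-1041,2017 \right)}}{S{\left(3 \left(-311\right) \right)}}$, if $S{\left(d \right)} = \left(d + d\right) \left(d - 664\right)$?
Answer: $\frac{3131771821547}{2147206667744} \approx 1.4585$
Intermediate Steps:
$S{\left(d \right)} = 2 d \left(-664 + d\right)$
$r{\left(U,C \right)} = 3 - C U$ ($r{\left(U,C \right)} = 3 - U C = 3 - C U$)
$\frac{3259441}{4323232} + \frac{r{\left(-1041,2017 \right)}}{S{\left(3 \left(-311\right) \right)}} = \frac{3259441}{4323232} + \frac{3 - 2017 \left(-1041\right)}{2 \cdot 3 \left(-311\right) \left(-664 + 3 \left(-311\right)\right)} = 3259441 \cdot \frac{1}{4323232} + \frac{3 + 2099697}{2 \left(-933\right) \left(-664 - 933\right)} = \frac{3259441}{4323232} + \frac{2099700}{2 \left(-933\right) \left(-1597\right)} = \frac{3259441}{4323232} + \frac{2099700}{2980002} = \frac{3259441}{4323232} + 2099700 \cdot \frac{1}{2980002} = \frac{3259441}{4323232} + \frac{349950}{496667} = \frac{3131771821547}{2147206667744}$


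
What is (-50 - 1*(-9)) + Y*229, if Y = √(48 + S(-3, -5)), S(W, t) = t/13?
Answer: -41 + 229*√8047/13 ≈ 1539.2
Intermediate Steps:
S(W, t) = t/13 (S(W, t) = t*(1/13) = t/13)
Y = √8047/13 (Y = √(48 + (1/13)*(-5)) = √(48 - 5/13) = √(619/13) = √8047/13 ≈ 6.9004)
(-50 - 1*(-9)) + Y*229 = (-50 - 1*(-9)) + (√8047/13)*229 = (-50 + 9) + 229*√8047/13 = -41 + 229*√8047/13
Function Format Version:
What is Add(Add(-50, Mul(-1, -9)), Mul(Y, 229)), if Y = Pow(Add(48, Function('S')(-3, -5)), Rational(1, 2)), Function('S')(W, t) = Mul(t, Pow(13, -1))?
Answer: Add(-41, Mul(Rational(229, 13), Pow(8047, Rational(1, 2)))) ≈ 1539.2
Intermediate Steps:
Function('S')(W, t) = Mul(Rational(1, 13), t) (Function('S')(W, t) = Mul(t, Rational(1, 13)) = Mul(Rational(1, 13), t))
Y = Mul(Rational(1, 13), Pow(8047, Rational(1, 2))) (Y = Pow(Add(48, Mul(Rational(1, 13), -5)), Rational(1, 2)) = Pow(Add(48, Rational(-5, 13)), Rational(1, 2)) = Pow(Rational(619, 13), Rational(1, 2)) = Mul(Rational(1, 13), Pow(8047, Rational(1, 2))) ≈ 6.9004)
Add(Add(-50, Mul(-1, -9)), Mul(Y, 229)) = Add(Add(-50, Mul(-1, -9)), Mul(Mul(Rational(1, 13), Pow(8047, Rational(1, 2))), 229)) = Add(Add(-50, 9), Mul(Rational(229, 13), Pow(8047, Rational(1, 2)))) = Add(-41, Mul(Rational(229, 13), Pow(8047, Rational(1, 2))))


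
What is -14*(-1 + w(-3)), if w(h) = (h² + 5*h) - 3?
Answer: 140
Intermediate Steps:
w(h) = -3 + h² + 5*h
-14*(-1 + w(-3)) = -14*(-1 + (-3 + (-3)² + 5*(-3))) = -14*(-1 + (-3 + 9 - 15)) = -14*(-1 - 9) = -14*(-10) = 140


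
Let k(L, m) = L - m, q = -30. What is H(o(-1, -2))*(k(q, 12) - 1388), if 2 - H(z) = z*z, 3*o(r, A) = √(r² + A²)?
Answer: -18590/9 ≈ -2065.6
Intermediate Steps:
o(r, A) = √(A² + r²)/3 (o(r, A) = √(r² + A²)/3 = √(A² + r²)/3)
H(z) = 2 - z² (H(z) = 2 - z*z = 2 - z²)
H(o(-1, -2))*(k(q, 12) - 1388) = (2 - (√((-2)² + (-1)²)/3)²)*((-30 - 1*12) - 1388) = (2 - (√(4 + 1)/3)²)*((-30 - 12) - 1388) = (2 - (√5/3)²)*(-42 - 1388) = (2 - 1*5/9)*(-1430) = (2 - 5/9)*(-1430) = (13/9)*(-1430) = -18590/9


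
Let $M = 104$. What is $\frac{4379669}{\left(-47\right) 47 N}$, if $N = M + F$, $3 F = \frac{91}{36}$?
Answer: $- \frac{473004252}{25012507} \approx -18.911$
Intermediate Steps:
$F = \frac{91}{108}$ ($F = \frac{91 \cdot \frac{1}{36}}{3} = \frac{1}{3} \cdot \frac{91}{36} = \frac{91}{108} \approx 0.84259$)
$N = \frac{11323}{108}$ ($N = 104 + \frac{91}{108} = \frac{11323}{108} \approx 104.84$)
$\frac{4379669}{\left(-47\right) 47 N} = \frac{4379669}{\left(-47\right) 47 \cdot \frac{11323}{108}} = \frac{4379669}{\left(-2209\right) \frac{11323}{108}} = \frac{4379669}{- \frac{25012507}{108}} = 4379669 \left(- \frac{108}{25012507}\right) = - \frac{473004252}{25012507}$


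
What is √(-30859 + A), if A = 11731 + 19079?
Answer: 7*I ≈ 7.0*I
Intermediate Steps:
A = 30810
√(-30859 + A) = √(-30859 + 30810) = √(-49) = 7*I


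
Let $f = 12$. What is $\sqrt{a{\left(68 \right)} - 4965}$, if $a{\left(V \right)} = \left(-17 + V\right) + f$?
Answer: $i \sqrt{4902} \approx 70.014 i$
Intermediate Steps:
$a{\left(V \right)} = -5 + V$ ($a{\left(V \right)} = \left(-17 + V\right) + 12 = -5 + V$)
$\sqrt{a{\left(68 \right)} - 4965} = \sqrt{\left(-5 + 68\right) - 4965} = \sqrt{63 - 4965} = \sqrt{-4902} = i \sqrt{4902}$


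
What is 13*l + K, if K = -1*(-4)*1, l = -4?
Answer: -48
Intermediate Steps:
K = 4 (K = 4*1 = 4)
13*l + K = 13*(-4) + 4 = -52 + 4 = -48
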